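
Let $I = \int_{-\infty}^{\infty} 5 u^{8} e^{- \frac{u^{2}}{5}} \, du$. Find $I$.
$\frac{328125 \sqrt{5} \sqrt{\pi}}{16}$

Consider the simpler parametrised integral
$$J(a) = \int_{-\infty}^{\infty} 5 e^{- a u^{2}} \, du = \frac{5 \sqrt{\pi}}{\sqrt{a}}.$$

Differentiating under the integral sign brings down a factor of $(-u^2)$:
$$\frac{dJ}{da} = \int_{-\infty}^{\infty} - 5 u^{2} e^{- a u^{2}} \, du = - \frac{5 \sqrt{\pi}}{2 a^{\frac{3}{2}}}.$$

Repeating $4$ times in total — each differentiation brings down another $(-u^2)$ — gives
$$\frac{d^{4}J}{da^{4}} = \int_{-\infty}^{\infty} 5 u^{8} e^{- a u^{2}} \, du = \frac{525 \sqrt{\pi}}{16 a^{\frac{9}{2}}},$$
and the integrand here is exactly the target integrand, so $I = \frac{525 \sqrt{\pi}}{16 a^{\frac{9}{2}}}$.

Setting $a = \frac{1}{5}$:
$$I = \frac{328125 \sqrt{5} \sqrt{\pi}}{16}.$$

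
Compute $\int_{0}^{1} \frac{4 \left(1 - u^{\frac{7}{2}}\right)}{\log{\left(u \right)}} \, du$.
$- \log{\left(\frac{6561}{16} \right)}$

Introduce a parameter $a$ in the exponent: let $I(a) = \int_{0}^{1} \frac{4 \left(1 - u^{a}\right)}{\log{\left(u \right)}} \, du$.

Since $\dfrac{\partial}{\partial a}\,u^{a} = u^{a} \ln u$, the $\ln u$ in the denominator cancels and
$$\frac{dI}{da} = \int_{0}^{1} -4 u^{a} \, du = -4 \left[\frac{u^{a+1}}{a+1}\right]_0^1 = - \frac{4}{a + 1}.$$

Integrating with respect to $a$ gives $I(a) = - 4 \log{\left(a + 1 \right)} + C$.

At $a = 0$ the integrand is identically $0$, so $I(0) = 0$. The closed form gives $0$, hence $C = 0$.

Setting $a = \frac{7}{2}$:
$$I = - \log{\left(\frac{6561}{16} \right)}.$$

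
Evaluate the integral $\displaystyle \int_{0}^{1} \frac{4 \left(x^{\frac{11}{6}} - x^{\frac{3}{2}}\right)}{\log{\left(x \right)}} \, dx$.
$- \log{\left(\frac{50625}{83521} \right)}$

Replace the exponent $\frac{3}{2}$ by a parameter $a$: let $I(a) = \int_{0}^{1} \frac{4 \left(x^{\frac{11}{6}} - x^{a}\right)}{\log{\left(x \right)}} \, dx$.

Since $\dfrac{\partial}{\partial a}\,x^{a} = x^{a} \ln x$, the $\ln x$ in the denominator cancels and
$$\frac{dI}{da} = \int_{0}^{1} -4 x^{a} \, dx = -4 \left[\frac{x^{a+1}}{a+1}\right]_0^1 = - \frac{4}{a + 1}.$$

Integrating with respect to $a$ gives $I(a) = - \log{\left(\frac{1296 \left(a + 1\right)^{4}}{83521} \right)} + C$.

At $a = \frac{11}{6}$ the integrand is identically $0$, so $I(\frac{11}{6}) = 0$. The closed form gives $0$, hence $C = 0$.

Setting $a = \frac{3}{2}$:
$$I = - \log{\left(\frac{50625}{83521} \right)}.$$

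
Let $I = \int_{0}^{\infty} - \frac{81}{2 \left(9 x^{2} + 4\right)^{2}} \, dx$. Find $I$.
$- \frac{27 \pi}{64}$

Start from the standard arctangent integral
$$J(a) = \int_{0}^{\infty} - \frac{1}{2 \left(a^{2} + x^{2}\right)} \, dx = - \frac{\pi}{4 a}.$$

Differentiating under the integral sign with respect to $a$,
$$\frac{dJ}{da} = \int_{0}^{\infty} \frac{a}{\left(a^{2} + x^{2}\right)^{2}} \, dx = \frac{\pi}{4 a^{2}},$$
so $\int_{0}^{\infty} - \frac{1}{2 \left(a^{2} + x^{2}\right)^{2}} \, dx = - \frac{\pi}{8 a^{3}}$.

Setting $a = \frac{2}{3}$:
$$I = - \frac{27 \pi}{64}.$$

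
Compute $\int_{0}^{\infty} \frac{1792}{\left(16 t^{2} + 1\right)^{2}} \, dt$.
$112 \pi$

Begin with the known result
$$J(a) = \int_{0}^{\infty} \frac{7}{a^{2} + t^{2}} \, dt = \frac{7 \pi}{2 a}.$$

Differentiating under the integral sign with respect to $a$,
$$\frac{dJ}{da} = \int_{0}^{\infty} - \frac{14 a}{\left(a^{2} + t^{2}\right)^{2}} \, dt = - \frac{7 \pi}{2 a^{2}},$$
so $\int_{0}^{\infty} \frac{7}{\left(a^{2} + t^{2}\right)^{2}} \, dt = \frac{7 \pi}{4 a^{3}}$.

Setting $a = \frac{1}{4}$:
$$I = 112 \pi.$$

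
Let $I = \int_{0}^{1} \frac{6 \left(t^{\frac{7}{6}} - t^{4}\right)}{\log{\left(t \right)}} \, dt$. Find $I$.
$- \log{\left(\frac{729000000}{4826809} \right)}$

Introduce a parameter $a$ in the exponent: let $I(a) = \int_{0}^{1} \frac{6 \left(t^{\frac{7}{6}} - t^{a}\right)}{\log{\left(t \right)}} \, dt$.

Since $\dfrac{\partial}{\partial a}\,t^{a} = t^{a} \ln t$, the $\ln t$ in the denominator cancels and
$$\frac{dI}{da} = \int_{0}^{1} -6 t^{a} \, dt = -6 \left[\frac{t^{a+1}}{a+1}\right]_0^1 = - \frac{6}{a + 1}.$$

Integrating with respect to $a$ gives $I(a) = - \log{\left(\frac{46656 \left(a + 1\right)^{6}}{4826809} \right)} + C$.

At $a = \frac{7}{6}$ the integrand is identically $0$, so $I(\frac{7}{6}) = 0$. The closed form gives $0$, hence $C = 0$.

Setting $a = 4$:
$$I = - \log{\left(\frac{729000000}{4826809} \right)}.$$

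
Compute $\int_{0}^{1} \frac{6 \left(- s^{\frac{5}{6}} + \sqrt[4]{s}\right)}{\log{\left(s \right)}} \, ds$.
$- \log{\left(\frac{113379904}{11390625} \right)}$

Introduce a parameter $a$ in the exponent: let $I(a) = \int_{0}^{1} \frac{6 \left(\sqrt[4]{s} - s^{a}\right)}{\log{\left(s \right)}} \, ds$.

Since $\dfrac{\partial}{\partial a}\,s^{a} = s^{a} \ln s$, the $\ln s$ in the denominator cancels and
$$\frac{dI}{da} = \int_{0}^{1} -6 s^{a} \, ds = -6 \left[\frac{s^{a+1}}{a+1}\right]_0^1 = - \frac{6}{a + 1}.$$

Integrating with respect to $a$ gives $I(a) = - \log{\left(\frac{4096 \left(a + 1\right)^{6}}{15625} \right)} + C$.

At $a = \frac{1}{4}$ the integrand is identically $0$, so $I(\frac{1}{4}) = 0$. The closed form gives $0$, hence $C = 0$.

Setting $a = \frac{5}{6}$:
$$I = - \log{\left(\frac{113379904}{11390625} \right)}.$$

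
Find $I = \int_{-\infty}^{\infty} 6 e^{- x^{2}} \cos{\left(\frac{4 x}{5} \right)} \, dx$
$\frac{6 \sqrt{\pi}}{e^{\frac{4}{25}}}$

Let $b$ denote the cosine frequency and define $I(b) = \int_{-\infty}^{\infty} 6 e^{- x^{2}} \cos{\left(b x \right)} \, dx$.

Differentiating under the integral sign,
$$I'(b) = \int_{-\infty}^{\infty} - 6 x e^{- x^{2}} \sin{\left(b x \right)} \, dx.$$

Integrate $\int_{-\infty}^{\infty} x \sin(b x)\, e^{- x^{2}}\, dx$ by parts with $u = \sin(b x)$ and $dv = x\, e^{- x^{2}}\, dx$, giving $v = - \frac{e^{- x^{2}}}{2}$. The boundary term vanishes and
$$\int_{-\infty}^{\infty} x \sin(b x)\, e^{- x^{2}}\, dx = \frac{b}{2} \int_{-\infty}^{\infty} \cos(b x)\, e^{- x^{2}}\, dx,$$
so $I'(b) = - \frac{b}{2}\, I(b)$.

This is a separable first-order ODE; solving with the initial condition $I(0) = \int_{-\infty}^{\infty} 6 e^{- x^{2}}\,dx = 6 \sqrt{\pi}$ gives
$$I(b) = 6 \sqrt{\pi} e^{- \frac{b^{2}}{4}}.$$

Setting $b = \frac{4}{5}$:
$$I = \frac{6 \sqrt{\pi}}{e^{\frac{4}{25}}}.$$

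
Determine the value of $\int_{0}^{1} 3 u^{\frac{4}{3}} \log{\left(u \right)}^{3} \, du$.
$- \frac{1458}{2401}$

Start from the elementary integral
$$J(a) = \int_{0}^{1} 3 u^{a} \, du = \frac{3}{a + 1}.$$

Differentiating under the integral sign brings down a factor of $\ln u$:
$$\frac{dJ}{da} = \int_{0}^{1} 3 u^{a} \log{\left(u \right)} \, du = - \frac{3}{\left(a + 1\right)^{2}}.$$

Repeating $3$ times in total — each differentiation brings down another $\ln u$ — gives
$$\frac{d^{3}J}{da^{3}} = \int_{0}^{1} 3 u^{a} \log{\left(u \right)}^{3} \, du = - \frac{18}{\left(a + 1\right)^{4}},$$
and the integrand here is exactly the target integrand, so $I = - \frac{18}{\left(a + 1\right)^{4}}$.

Setting $a = \frac{4}{3}$:
$$I = - \frac{1458}{2401}.$$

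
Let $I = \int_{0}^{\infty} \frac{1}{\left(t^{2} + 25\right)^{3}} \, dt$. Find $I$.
$\frac{3 \pi}{50000}$

Begin with the known result
$$J(a) = \int_{0}^{\infty} \frac{1}{a^{2} + t^{2}} \, dt = \frac{\pi}{2 a}.$$

Differentiating under the integral sign with respect to $a$,
$$\frac{dJ}{da} = \int_{0}^{\infty} - \frac{2 a}{\left(a^{2} + t^{2}\right)^{2}} \, dt = - \frac{\pi}{2 a^{2}},$$
so $\int_{0}^{\infty} \frac{1}{\left(a^{2} + t^{2}\right)^{2}} \, dt = \frac{\pi}{4 a^{3}}$.

Repeating — each differentiation of $1/(t^2+a^2)^j$ produces $-2ja/(t^2+a^2)^{j+1}$ — and dividing through by $-2ja$ at each step yields, after $2$ differentiations in total,
$$\int_{0}^{\infty} \frac{1}{\left(a^{2} + t^{2}\right)^{3}} \, dt = \frac{3 \pi}{16 a^{5}}.$$

Setting $a = 5$:
$$I = \frac{3 \pi}{50000}.$$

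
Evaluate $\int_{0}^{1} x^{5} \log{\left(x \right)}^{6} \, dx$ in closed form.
$\frac{5}{1944}$

Begin with the known integral
$$J(a) = \int_{0}^{1} x^{a} \, dx = \frac{1}{a + 1}.$$

Differentiating under the integral sign brings down a factor of $\ln x$:
$$\frac{dJ}{da} = \int_{0}^{1} x^{a} \log{\left(x \right)} \, dx = - \frac{1}{\left(a + 1\right)^{2}}.$$

Repeating $6$ times in total — each differentiation brings down another $\ln x$ — gives
$$\frac{d^{6}J}{da^{6}} = \int_{0}^{1} x^{a} \log{\left(x \right)}^{6} \, dx = \frac{720}{\left(a + 1\right)^{7}},$$
and the integrand here is exactly the target integrand, so $I = \frac{720}{\left(a + 1\right)^{7}}$.

Setting $a = 5$:
$$I = \frac{5}{1944}.$$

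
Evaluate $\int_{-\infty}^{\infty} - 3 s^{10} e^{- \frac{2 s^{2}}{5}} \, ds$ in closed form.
$- \frac{8859375 \sqrt{10} \sqrt{\pi}}{2048}$

Begin with the known integral
$$J(a) = \int_{-\infty}^{\infty} - 3 e^{- a s^{2}} \, ds = - \frac{3 \sqrt{\pi}}{\sqrt{a}}.$$

Differentiating under the integral sign brings down a factor of $(-s^2)$:
$$\frac{dJ}{da} = \int_{-\infty}^{\infty} 3 s^{2} e^{- a s^{2}} \, ds = \frac{3 \sqrt{\pi}}{2 a^{\frac{3}{2}}}.$$

Repeating $5$ times in total — each differentiation brings down another $(-s^2)$ — gives
$$\frac{d^{5}J}{da^{5}} = \int_{-\infty}^{\infty} 3 s^{10} e^{- a s^{2}} \, ds = \frac{2835 \sqrt{\pi}}{32 a^{\frac{11}{2}}},$$
and the integrand here is $(-1)^{5}$ times the target integrand, so $I = (-1)^{5}\,\frac{d^{5}J}{da^{5}} = - \frac{2835 \sqrt{\pi}}{32 a^{\frac{11}{2}}}$.

Setting $a = \frac{2}{5}$:
$$I = - \frac{8859375 \sqrt{10} \sqrt{\pi}}{2048}.$$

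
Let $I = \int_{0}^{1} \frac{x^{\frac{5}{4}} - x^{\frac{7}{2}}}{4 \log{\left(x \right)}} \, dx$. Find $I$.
$- \frac{\log{\left(2 \right)}}{4}$

Introduce a parameter $a$ in the exponent: let $I(a) = \int_{0}^{1} \frac{x^{\frac{5}{4}} - x^{a}}{4 \log{\left(x \right)}} \, dx$.

Since $\dfrac{\partial}{\partial a}\,x^{a} = x^{a} \ln x$, the $\ln x$ in the denominator cancels and
$$\frac{dI}{da} = \int_{0}^{1} - \frac{1}{4} x^{a} \, dx = - \frac{1}{4} \left[\frac{x^{a+1}}{a+1}\right]_0^1 = - \frac{1}{4 a + 4}.$$

Integrating with respect to $a$ gives $I(a) = - \frac{\log{\left(a + 1 \right)}}{4} - \frac{\log{\left(2 \right)}}{2} + \frac{\log{\left(3 \right)}}{2} + C$.

At $a = \frac{5}{4}$ the integrand is identically $0$, so $I(\frac{5}{4}) = 0$. The closed form gives $0$, hence $C = 0$.

Setting $a = \frac{7}{2}$:
$$I = - \frac{\log{\left(2 \right)}}{4}.$$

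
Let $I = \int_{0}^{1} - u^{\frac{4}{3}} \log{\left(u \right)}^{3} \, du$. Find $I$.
$\frac{486}{2401}$

Start from the elementary integral
$$J(a) = \int_{0}^{1} - u^{a} \, du = - \frac{1}{a + 1}.$$

Differentiating under the integral sign brings down a factor of $\ln u$:
$$\frac{dJ}{da} = \int_{0}^{1} - u^{a} \log{\left(u \right)} \, du = \frac{1}{\left(a + 1\right)^{2}}.$$

Repeating $3$ times in total — each differentiation brings down another $\ln u$ — gives
$$\frac{d^{3}J}{da^{3}} = \int_{0}^{1} - u^{a} \log{\left(u \right)}^{3} \, du = \frac{6}{\left(a + 1\right)^{4}},$$
and the integrand here is exactly the target integrand, so $I = \frac{6}{\left(a + 1\right)^{4}}$.

Setting $a = \frac{4}{3}$:
$$I = \frac{486}{2401}.$$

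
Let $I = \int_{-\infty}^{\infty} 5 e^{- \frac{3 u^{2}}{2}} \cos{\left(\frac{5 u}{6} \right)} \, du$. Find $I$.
$\frac{5 \sqrt{6} \sqrt{\pi}}{3 e^{\frac{25}{216}}}$

Define $I(b) = \int_{-\infty}^{\infty} 5 e^{- \frac{3 u^{2}}{2}} \cos{\left(b u \right)} \, du$.

Differentiating under the integral sign,
$$I'(b) = \int_{-\infty}^{\infty} - 5 u e^{- \frac{3 u^{2}}{2}} \sin{\left(b u \right)} \, du.$$

Integrate $\int_{-\infty}^{\infty} u \sin(b u)\, e^{- \frac{3 u^{2}}{2}}\, du$ by parts with $w = \sin(b u)$ and $dv = u\, e^{- \frac{3 u^{2}}{2}}\, du$, giving $v = - \frac{e^{- \frac{3 u^{2}}{2}}}{3}$. The boundary term vanishes and
$$\int_{-\infty}^{\infty} u \sin(b u)\, e^{- \frac{3 u^{2}}{2}}\, du = \frac{b}{3} \int_{-\infty}^{\infty} \cos(b u)\, e^{- \frac{3 u^{2}}{2}}\, du,$$
so $I'(b) = - \frac{b}{3}\, I(b)$.

This is a separable first-order ODE; solving with the initial condition $I(0) = \int_{-\infty}^{\infty} 5 e^{- \frac{3 u^{2}}{2}}\,du = \frac{5 \sqrt{6} \sqrt{\pi}}{3}$ gives
$$I(b) = \frac{5 \sqrt{6} \sqrt{\pi} e^{- \frac{b^{2}}{6}}}{3}.$$

Setting $b = \frac{5}{6}$:
$$I = \frac{5 \sqrt{6} \sqrt{\pi}}{3 e^{\frac{25}{216}}}.$$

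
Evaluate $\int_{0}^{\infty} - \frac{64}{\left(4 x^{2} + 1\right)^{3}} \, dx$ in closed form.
$- 6 \pi$

Begin with the known result
$$J(a) = \int_{0}^{\infty} - \frac{1}{a^{2} + x^{2}} \, dx = - \frac{\pi}{2 a}.$$

Differentiating under the integral sign with respect to $a$,
$$\frac{dJ}{da} = \int_{0}^{\infty} \frac{2 a}{\left(a^{2} + x^{2}\right)^{2}} \, dx = \frac{\pi}{2 a^{2}},$$
so $\int_{0}^{\infty} - \frac{1}{\left(a^{2} + x^{2}\right)^{2}} \, dx = - \frac{\pi}{4 a^{3}}$.

Repeating — each differentiation of $1/(x^2+a^2)^j$ produces $-2ja/(x^2+a^2)^{j+1}$ — and dividing through by $-2ja$ at each step yields, after $2$ differentiations in total,
$$\int_{0}^{\infty} - \frac{1}{\left(a^{2} + x^{2}\right)^{3}} \, dx = - \frac{3 \pi}{16 a^{5}}.$$

Setting $a = \frac{1}{2}$:
$$I = - 6 \pi.$$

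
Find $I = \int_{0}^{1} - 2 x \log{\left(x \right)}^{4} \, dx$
$- \frac{3}{2}$

Begin with the known integral
$$J(a) = \int_{0}^{1} - 2 x^{a} \, dx = - \frac{2}{a + 1}.$$

Differentiating under the integral sign brings down a factor of $\ln x$:
$$\frac{dJ}{da} = \int_{0}^{1} - 2 x^{a} \log{\left(x \right)} \, dx = \frac{2}{\left(a + 1\right)^{2}}.$$

Repeating $4$ times in total — each differentiation brings down another $\ln x$ — gives
$$\frac{d^{4}J}{da^{4}} = \int_{0}^{1} - 2 x^{a} \log{\left(x \right)}^{4} \, dx = - \frac{48}{\left(a + 1\right)^{5}},$$
and the integrand here is exactly the target integrand, so $I = - \frac{48}{\left(a + 1\right)^{5}}$.

Setting $a = 1$:
$$I = - \frac{3}{2}.$$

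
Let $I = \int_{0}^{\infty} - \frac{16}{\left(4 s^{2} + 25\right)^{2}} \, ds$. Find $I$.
$- \frac{2 \pi}{125}$

Begin with the known result
$$J(a) = \int_{0}^{\infty} - \frac{1}{a^{2} + s^{2}} \, ds = - \frac{\pi}{2 a}.$$

Differentiating under the integral sign with respect to $a$,
$$\frac{dJ}{da} = \int_{0}^{\infty} \frac{2 a}{\left(a^{2} + s^{2}\right)^{2}} \, ds = \frac{\pi}{2 a^{2}},$$
so $\int_{0}^{\infty} - \frac{1}{\left(a^{2} + s^{2}\right)^{2}} \, ds = - \frac{\pi}{4 a^{3}}$.

Setting $a = \frac{5}{2}$:
$$I = - \frac{2 \pi}{125}.$$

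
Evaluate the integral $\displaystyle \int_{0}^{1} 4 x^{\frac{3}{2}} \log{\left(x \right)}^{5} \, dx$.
$- \frac{6144}{3125}$

Consider the simpler parametrised integral
$$J(a) = \int_{0}^{1} 4 x^{a} \, dx = \frac{4}{a + 1}.$$

Differentiating under the integral sign brings down a factor of $\ln x$:
$$\frac{dJ}{da} = \int_{0}^{1} 4 x^{a} \log{\left(x \right)} \, dx = - \frac{4}{\left(a + 1\right)^{2}}.$$

Repeating $5$ times in total — each differentiation brings down another $\ln x$ — gives
$$\frac{d^{5}J}{da^{5}} = \int_{0}^{1} 4 x^{a} \log{\left(x \right)}^{5} \, dx = - \frac{480}{\left(a + 1\right)^{6}},$$
and the integrand here is exactly the target integrand, so $I = - \frac{480}{\left(a + 1\right)^{6}}$.

Setting $a = \frac{3}{2}$:
$$I = - \frac{6144}{3125}.$$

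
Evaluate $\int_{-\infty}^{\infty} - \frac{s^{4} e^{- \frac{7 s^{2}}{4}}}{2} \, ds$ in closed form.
$- \frac{12 \sqrt{7} \sqrt{\pi}}{343}$

Consider the simpler parametrised integral
$$J(a) = \int_{-\infty}^{\infty} - \frac{e^{- a s^{2}}}{2} \, ds = - \frac{\sqrt{\pi}}{2 \sqrt{a}}.$$

Differentiating under the integral sign brings down a factor of $(-s^2)$:
$$\frac{dJ}{da} = \int_{-\infty}^{\infty} \frac{s^{2} e^{- a s^{2}}}{2} \, ds = \frac{\sqrt{\pi}}{4 a^{\frac{3}{2}}}.$$

Repeating twice in total — each differentiation brings down another $(-s^2)$ — gives
$$\frac{d^{2}J}{da^{2}} = \int_{-\infty}^{\infty} - \frac{s^{4} e^{- a s^{2}}}{2} \, ds = - \frac{3 \sqrt{\pi}}{8 a^{\frac{5}{2}}},$$
and the integrand here is exactly the target integrand, so $I = - \frac{3 \sqrt{\pi}}{8 a^{\frac{5}{2}}}$.

Setting $a = \frac{7}{4}$:
$$I = - \frac{12 \sqrt{7} \sqrt{\pi}}{343}.$$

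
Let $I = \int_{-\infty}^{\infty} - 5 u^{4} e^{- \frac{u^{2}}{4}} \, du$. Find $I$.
$- 120 \sqrt{\pi}$

Start from the elementary integral
$$J(a) = \int_{-\infty}^{\infty} - 5 e^{- a u^{2}} \, du = - \frac{5 \sqrt{\pi}}{\sqrt{a}}.$$

Differentiating under the integral sign brings down a factor of $(-u^2)$:
$$\frac{dJ}{da} = \int_{-\infty}^{\infty} 5 u^{2} e^{- a u^{2}} \, du = \frac{5 \sqrt{\pi}}{2 a^{\frac{3}{2}}}.$$

Repeating twice in total — each differentiation brings down another $(-u^2)$ — gives
$$\frac{d^{2}J}{da^{2}} = \int_{-\infty}^{\infty} - 5 u^{4} e^{- a u^{2}} \, du = - \frac{15 \sqrt{\pi}}{4 a^{\frac{5}{2}}},$$
and the integrand here is exactly the target integrand, so $I = - \frac{15 \sqrt{\pi}}{4 a^{\frac{5}{2}}}$.

Setting $a = \frac{1}{4}$:
$$I = - 120 \sqrt{\pi}.$$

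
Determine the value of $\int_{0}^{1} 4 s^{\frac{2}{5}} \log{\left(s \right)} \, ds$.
$- \frac{100}{49}$

Consider the simpler parametrised integral
$$J(a) = \int_{0}^{1} 4 s^{a} \, ds = \frac{4}{a + 1}.$$

Differentiating under the integral sign brings down a factor of $\ln s$:
$$\frac{dJ}{da} = \int_{0}^{1} 4 s^{a} \log{\left(s \right)} \, ds = - \frac{4}{\left(a + 1\right)^{2}}.$$

The integral on the left is $I$, so $I = - \frac{4}{\left(a + 1\right)^{2}}$.

Setting $a = \frac{2}{5}$:
$$I = - \frac{100}{49}.$$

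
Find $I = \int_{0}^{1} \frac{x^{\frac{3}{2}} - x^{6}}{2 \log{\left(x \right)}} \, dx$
$\log{\left(\frac{\sqrt{70}}{14} \right)}$

Consider the one-parameter family: let $I(a) = \int_{0}^{1} \frac{x^{\frac{3}{2}} - x^{a}}{2 \log{\left(x \right)}} \, dx$.

Since $\dfrac{\partial}{\partial a}\,x^{a} = x^{a} \ln x$, the $\ln x$ in the denominator cancels and
$$\frac{dI}{da} = \int_{0}^{1} - \frac{1}{2} x^{a} \, dx = - \frac{1}{2} \left[\frac{x^{a+1}}{a+1}\right]_0^1 = - \frac{1}{2 a + 2}.$$

Integrating with respect to $a$ gives $I(a) = - \frac{\log{\left(a + 1 \right)}}{2} - \frac{\log{\left(2 \right)}}{2} + \frac{\log{\left(5 \right)}}{2} + C$.

At $a = \frac{3}{2}$ the integrand is identically $0$, so $I(\frac{3}{2}) = 0$. The closed form gives $0$, hence $C = 0$.

Setting $a = 6$:
$$I = \log{\left(\frac{\sqrt{70}}{14} \right)}.$$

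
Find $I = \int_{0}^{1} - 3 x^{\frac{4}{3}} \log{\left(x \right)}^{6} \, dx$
$- \frac{4723920}{823543}$

Consider the simpler parametrised integral
$$J(a) = \int_{0}^{1} - 3 x^{a} \, dx = - \frac{3}{a + 1}.$$

Differentiating under the integral sign brings down a factor of $\ln x$:
$$\frac{dJ}{da} = \int_{0}^{1} - 3 x^{a} \log{\left(x \right)} \, dx = \frac{3}{\left(a + 1\right)^{2}}.$$

Repeating $6$ times in total — each differentiation brings down another $\ln x$ — gives
$$\frac{d^{6}J}{da^{6}} = \int_{0}^{1} - 3 x^{a} \log{\left(x \right)}^{6} \, dx = - \frac{2160}{\left(a + 1\right)^{7}},$$
and the integrand here is exactly the target integrand, so $I = - \frac{2160}{\left(a + 1\right)^{7}}$.

Setting $a = \frac{4}{3}$:
$$I = - \frac{4723920}{823543}.$$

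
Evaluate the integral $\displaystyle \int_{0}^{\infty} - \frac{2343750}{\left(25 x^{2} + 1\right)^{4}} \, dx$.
$- \frac{1171875 \pi}{16}$

Start from the standard arctangent integral
$$J(a) = \int_{0}^{\infty} - \frac{6}{a^{2} + x^{2}} \, dx = - \frac{3 \pi}{a}.$$

Differentiating under the integral sign with respect to $a$,
$$\frac{dJ}{da} = \int_{0}^{\infty} \frac{12 a}{\left(a^{2} + x^{2}\right)^{2}} \, dx = \frac{3 \pi}{a^{2}},$$
so $\int_{0}^{\infty} - \frac{6}{\left(a^{2} + x^{2}\right)^{2}} \, dx = - \frac{3 \pi}{2 a^{3}}$.

Repeating — each differentiation of $1/(x^2+a^2)^j$ produces $-2ja/(x^2+a^2)^{j+1}$ — and dividing through by $-2ja$ at each step yields, after $3$ differentiations in total,
$$\int_{0}^{\infty} - \frac{6}{\left(a^{2} + x^{2}\right)^{4}} \, dx = - \frac{15 \pi}{16 a^{7}}.$$

Setting $a = \frac{1}{5}$:
$$I = - \frac{1171875 \pi}{16}.$$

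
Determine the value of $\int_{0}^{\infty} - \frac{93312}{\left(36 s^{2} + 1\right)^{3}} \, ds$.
$- 2916 \pi$

Begin with the known result
$$J(a) = \int_{0}^{\infty} - \frac{2}{a^{2} + s^{2}} \, ds = - \frac{\pi}{a}.$$

Differentiating under the integral sign with respect to $a$,
$$\frac{dJ}{da} = \int_{0}^{\infty} \frac{4 a}{\left(a^{2} + s^{2}\right)^{2}} \, ds = \frac{\pi}{a^{2}},$$
so $\int_{0}^{\infty} - \frac{2}{\left(a^{2} + s^{2}\right)^{2}} \, ds = - \frac{\pi}{2 a^{3}}$.

Repeating — each differentiation of $1/(s^2+a^2)^j$ produces $-2ja/(s^2+a^2)^{j+1}$ — and dividing through by $-2ja$ at each step yields, after $2$ differentiations in total,
$$\int_{0}^{\infty} - \frac{2}{\left(a^{2} + s^{2}\right)^{3}} \, ds = - \frac{3 \pi}{8 a^{5}}.$$

Setting $a = \frac{1}{6}$:
$$I = - 2916 \pi.$$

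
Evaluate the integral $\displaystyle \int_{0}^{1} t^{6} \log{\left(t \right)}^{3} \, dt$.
$- \frac{6}{2401}$

Begin with the known integral
$$J(a) = \int_{0}^{1} t^{a} \, dt = \frac{1}{a + 1}.$$

Differentiating under the integral sign brings down a factor of $\ln t$:
$$\frac{dJ}{da} = \int_{0}^{1} t^{a} \log{\left(t \right)} \, dt = - \frac{1}{\left(a + 1\right)^{2}}.$$

Repeating $3$ times in total — each differentiation brings down another $\ln t$ — gives
$$\frac{d^{3}J}{da^{3}} = \int_{0}^{1} t^{a} \log{\left(t \right)}^{3} \, dt = - \frac{6}{\left(a + 1\right)^{4}},$$
and the integrand here is exactly the target integrand, so $I = - \frac{6}{\left(a + 1\right)^{4}}$.

Setting $a = 6$:
$$I = - \frac{6}{2401}.$$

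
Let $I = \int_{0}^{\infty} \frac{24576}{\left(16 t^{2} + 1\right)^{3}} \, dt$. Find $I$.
$1152 \pi$

Start from the standard arctangent integral
$$J(a) = \int_{0}^{\infty} \frac{6}{a^{2} + t^{2}} \, dt = \frac{3 \pi}{a}.$$

Differentiating under the integral sign with respect to $a$,
$$\frac{dJ}{da} = \int_{0}^{\infty} - \frac{12 a}{\left(a^{2} + t^{2}\right)^{2}} \, dt = - \frac{3 \pi}{a^{2}},$$
so $\int_{0}^{\infty} \frac{6}{\left(a^{2} + t^{2}\right)^{2}} \, dt = \frac{3 \pi}{2 a^{3}}$.

Repeating — each differentiation of $1/(t^2+a^2)^j$ produces $-2ja/(t^2+a^2)^{j+1}$ — and dividing through by $-2ja$ at each step yields, after $2$ differentiations in total,
$$\int_{0}^{\infty} \frac{6}{\left(a^{2} + t^{2}\right)^{3}} \, dt = \frac{9 \pi}{8 a^{5}}.$$

Setting $a = \frac{1}{4}$:
$$I = 1152 \pi.$$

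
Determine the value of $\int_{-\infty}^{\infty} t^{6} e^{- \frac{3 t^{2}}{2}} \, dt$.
$\frac{5 \sqrt{6} \sqrt{\pi}}{27}$

Begin with the known integral
$$J(a) = \int_{-\infty}^{\infty} e^{- a t^{2}} \, dt = \frac{\sqrt{\pi}}{\sqrt{a}}.$$

Differentiating under the integral sign brings down a factor of $(-t^2)$:
$$\frac{dJ}{da} = \int_{-\infty}^{\infty} - t^{2} e^{- a t^{2}} \, dt = - \frac{\sqrt{\pi}}{2 a^{\frac{3}{2}}}.$$

Repeating $3$ times in total — each differentiation brings down another $(-t^2)$ — gives
$$\frac{d^{3}J}{da^{3}} = \int_{-\infty}^{\infty} - t^{6} e^{- a t^{2}} \, dt = - \frac{15 \sqrt{\pi}}{8 a^{\frac{7}{2}}},$$
and the integrand here is $(-1)^{3}$ times the target integrand, so $I = (-1)^{3}\,\frac{d^{3}J}{da^{3}} = \frac{15 \sqrt{\pi}}{8 a^{\frac{7}{2}}}$.

Setting $a = \frac{3}{2}$:
$$I = \frac{5 \sqrt{6} \sqrt{\pi}}{27}.$$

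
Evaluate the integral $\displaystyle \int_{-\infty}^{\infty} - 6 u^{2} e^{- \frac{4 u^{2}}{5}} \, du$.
$- \frac{15 \sqrt{5} \sqrt{\pi}}{8}$

Begin with the known integral
$$J(a) = \int_{-\infty}^{\infty} - 6 e^{- a u^{2}} \, du = - \frac{6 \sqrt{\pi}}{\sqrt{a}}.$$

Differentiating under the integral sign brings down a factor of $(-u^2)$:
$$\frac{dJ}{da} = \int_{-\infty}^{\infty} 6 u^{2} e^{- a u^{2}} \, du = \frac{3 \sqrt{\pi}}{a^{\frac{3}{2}}}.$$

The integral on the left is $-I$, so $I = - \frac{3 \sqrt{\pi}}{a^{\frac{3}{2}}}$.

Setting $a = \frac{4}{5}$:
$$I = - \frac{15 \sqrt{5} \sqrt{\pi}}{8}.$$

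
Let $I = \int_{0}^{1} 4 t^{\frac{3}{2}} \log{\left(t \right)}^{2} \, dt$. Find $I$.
$\frac{64}{125}$

Consider the simpler parametrised integral
$$J(a) = \int_{0}^{1} 4 t^{a} \, dt = \frac{4}{a + 1}.$$

Differentiating under the integral sign brings down a factor of $\ln t$:
$$\frac{dJ}{da} = \int_{0}^{1} 4 t^{a} \log{\left(t \right)} \, dt = - \frac{4}{\left(a + 1\right)^{2}}.$$

Repeating twice in total — each differentiation brings down another $\ln t$ — gives
$$\frac{d^{2}J}{da^{2}} = \int_{0}^{1} 4 t^{a} \log{\left(t \right)}^{2} \, dt = \frac{8}{\left(a + 1\right)^{3}},$$
and the integrand here is exactly the target integrand, so $I = \frac{8}{\left(a + 1\right)^{3}}$.

Setting $a = \frac{3}{2}$:
$$I = \frac{64}{125}.$$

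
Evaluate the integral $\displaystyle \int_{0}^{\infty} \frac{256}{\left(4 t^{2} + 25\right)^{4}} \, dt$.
$\frac{4 \pi}{15625}$

Begin with the known result
$$J(a) = \int_{0}^{\infty} \frac{1}{a^{2} + t^{2}} \, dt = \frac{\pi}{2 a}.$$

Differentiating under the integral sign with respect to $a$,
$$\frac{dJ}{da} = \int_{0}^{\infty} - \frac{2 a}{\left(a^{2} + t^{2}\right)^{2}} \, dt = - \frac{\pi}{2 a^{2}},$$
so $\int_{0}^{\infty} \frac{1}{\left(a^{2} + t^{2}\right)^{2}} \, dt = \frac{\pi}{4 a^{3}}$.

Repeating — each differentiation of $1/(t^2+a^2)^j$ produces $-2ja/(t^2+a^2)^{j+1}$ — and dividing through by $-2ja$ at each step yields, after $3$ differentiations in total,
$$\int_{0}^{\infty} \frac{1}{\left(a^{2} + t^{2}\right)^{4}} \, dt = \frac{5 \pi}{32 a^{7}}.$$

Setting $a = \frac{5}{2}$:
$$I = \frac{4 \pi}{15625}.$$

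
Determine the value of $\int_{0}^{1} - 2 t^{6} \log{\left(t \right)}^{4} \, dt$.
$- \frac{48}{16807}$

Start from the elementary integral
$$J(a) = \int_{0}^{1} - 2 t^{a} \, dt = - \frac{2}{a + 1}.$$

Differentiating under the integral sign brings down a factor of $\ln t$:
$$\frac{dJ}{da} = \int_{0}^{1} - 2 t^{a} \log{\left(t \right)} \, dt = \frac{2}{\left(a + 1\right)^{2}}.$$

Repeating $4$ times in total — each differentiation brings down another $\ln t$ — gives
$$\frac{d^{4}J}{da^{4}} = \int_{0}^{1} - 2 t^{a} \log{\left(t \right)}^{4} \, dt = - \frac{48}{\left(a + 1\right)^{5}},$$
and the integrand here is exactly the target integrand, so $I = - \frac{48}{\left(a + 1\right)^{5}}$.

Setting $a = 6$:
$$I = - \frac{48}{16807}.$$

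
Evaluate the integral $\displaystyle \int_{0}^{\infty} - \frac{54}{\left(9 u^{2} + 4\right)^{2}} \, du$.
$- \frac{9 \pi}{16}$

Recall the elementary integral
$$J(a) = \int_{0}^{\infty} - \frac{2}{3 \left(a^{2} + u^{2}\right)} \, du = - \frac{\pi}{3 a}.$$

Differentiating under the integral sign with respect to $a$,
$$\frac{dJ}{da} = \int_{0}^{\infty} \frac{4 a}{3 \left(a^{2} + u^{2}\right)^{2}} \, du = \frac{\pi}{3 a^{2}},$$
so $\int_{0}^{\infty} - \frac{2}{3 \left(a^{2} + u^{2}\right)^{2}} \, du = - \frac{\pi}{6 a^{3}}$.

Setting $a = \frac{2}{3}$:
$$I = - \frac{9 \pi}{16}.$$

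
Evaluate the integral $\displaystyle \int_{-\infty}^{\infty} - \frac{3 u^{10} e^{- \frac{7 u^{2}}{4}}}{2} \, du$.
$- \frac{12960 \sqrt{7} \sqrt{\pi}}{16807}$

Consider the simpler parametrised integral
$$J(a) = \int_{-\infty}^{\infty} - \frac{3 e^{- a u^{2}}}{2} \, du = - \frac{3 \sqrt{\pi}}{2 \sqrt{a}}.$$

Differentiating under the integral sign brings down a factor of $(-u^2)$:
$$\frac{dJ}{da} = \int_{-\infty}^{\infty} \frac{3 u^{2} e^{- a u^{2}}}{2} \, du = \frac{3 \sqrt{\pi}}{4 a^{\frac{3}{2}}}.$$

Repeating $5$ times in total — each differentiation brings down another $(-u^2)$ — gives
$$\frac{d^{5}J}{da^{5}} = \int_{-\infty}^{\infty} \frac{3 u^{10} e^{- a u^{2}}}{2} \, du = \frac{2835 \sqrt{\pi}}{64 a^{\frac{11}{2}}},$$
and the integrand here is $(-1)^{5}$ times the target integrand, so $I = (-1)^{5}\,\frac{d^{5}J}{da^{5}} = - \frac{2835 \sqrt{\pi}}{64 a^{\frac{11}{2}}}$.

Setting $a = \frac{7}{4}$:
$$I = - \frac{12960 \sqrt{7} \sqrt{\pi}}{16807}.$$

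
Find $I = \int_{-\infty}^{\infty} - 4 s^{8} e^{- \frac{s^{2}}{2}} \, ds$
$- 420 \sqrt{2} \sqrt{\pi}$

Consider the simpler parametrised integral
$$J(a) = \int_{-\infty}^{\infty} - 4 e^{- a s^{2}} \, ds = - \frac{4 \sqrt{\pi}}{\sqrt{a}}.$$

Differentiating under the integral sign brings down a factor of $(-s^2)$:
$$\frac{dJ}{da} = \int_{-\infty}^{\infty} 4 s^{2} e^{- a s^{2}} \, ds = \frac{2 \sqrt{\pi}}{a^{\frac{3}{2}}}.$$

Repeating $4$ times in total — each differentiation brings down another $(-s^2)$ — gives
$$\frac{d^{4}J}{da^{4}} = \int_{-\infty}^{\infty} - 4 s^{8} e^{- a s^{2}} \, ds = - \frac{105 \sqrt{\pi}}{4 a^{\frac{9}{2}}},$$
and the integrand here is exactly the target integrand, so $I = - \frac{105 \sqrt{\pi}}{4 a^{\frac{9}{2}}}$.

Setting $a = \frac{1}{2}$:
$$I = - 420 \sqrt{2} \sqrt{\pi}.$$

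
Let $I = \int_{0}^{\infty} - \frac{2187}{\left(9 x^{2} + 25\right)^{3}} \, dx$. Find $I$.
$- \frac{2187 \pi}{50000}$

Begin with the known result
$$J(a) = \int_{0}^{\infty} - \frac{3}{a^{2} + x^{2}} \, dx = - \frac{3 \pi}{2 a}.$$

Differentiating under the integral sign with respect to $a$,
$$\frac{dJ}{da} = \int_{0}^{\infty} \frac{6 a}{\left(a^{2} + x^{2}\right)^{2}} \, dx = \frac{3 \pi}{2 a^{2}},$$
so $\int_{0}^{\infty} - \frac{3}{\left(a^{2} + x^{2}\right)^{2}} \, dx = - \frac{3 \pi}{4 a^{3}}$.

Repeating — each differentiation of $1/(x^2+a^2)^j$ produces $-2ja/(x^2+a^2)^{j+1}$ — and dividing through by $-2ja$ at each step yields, after $2$ differentiations in total,
$$\int_{0}^{\infty} - \frac{3}{\left(a^{2} + x^{2}\right)^{3}} \, dx = - \frac{9 \pi}{16 a^{5}}.$$

Setting $a = \frac{5}{3}$:
$$I = - \frac{2187 \pi}{50000}.$$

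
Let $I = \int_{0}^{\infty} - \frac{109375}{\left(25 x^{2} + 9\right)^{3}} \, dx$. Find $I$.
$- \frac{21875 \pi}{1296}$

Begin with the known result
$$J(a) = \int_{0}^{\infty} - \frac{7}{a^{2} + x^{2}} \, dx = - \frac{7 \pi}{2 a}.$$

Differentiating under the integral sign with respect to $a$,
$$\frac{dJ}{da} = \int_{0}^{\infty} \frac{14 a}{\left(a^{2} + x^{2}\right)^{2}} \, dx = \frac{7 \pi}{2 a^{2}},$$
so $\int_{0}^{\infty} - \frac{7}{\left(a^{2} + x^{2}\right)^{2}} \, dx = - \frac{7 \pi}{4 a^{3}}$.

Repeating — each differentiation of $1/(x^2+a^2)^j$ produces $-2ja/(x^2+a^2)^{j+1}$ — and dividing through by $-2ja$ at each step yields, after $2$ differentiations in total,
$$\int_{0}^{\infty} - \frac{7}{\left(a^{2} + x^{2}\right)^{3}} \, dx = - \frac{21 \pi}{16 a^{5}}.$$

Setting $a = \frac{3}{5}$:
$$I = - \frac{21875 \pi}{1296}.$$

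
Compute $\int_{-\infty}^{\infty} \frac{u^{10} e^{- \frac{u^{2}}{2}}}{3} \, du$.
$315 \sqrt{2} \sqrt{\pi}$

Begin with the known integral
$$J(a) = \int_{-\infty}^{\infty} \frac{e^{- a u^{2}}}{3} \, du = \frac{\sqrt{\pi}}{3 \sqrt{a}}.$$

Differentiating under the integral sign brings down a factor of $(-u^2)$:
$$\frac{dJ}{da} = \int_{-\infty}^{\infty} - \frac{u^{2} e^{- a u^{2}}}{3} \, du = - \frac{\sqrt{\pi}}{6 a^{\frac{3}{2}}}.$$

Repeating $5$ times in total — each differentiation brings down another $(-u^2)$ — gives
$$\frac{d^{5}J}{da^{5}} = \int_{-\infty}^{\infty} - \frac{u^{10} e^{- a u^{2}}}{3} \, du = - \frac{315 \sqrt{\pi}}{32 a^{\frac{11}{2}}},$$
and the integrand here is $(-1)^{5}$ times the target integrand, so $I = (-1)^{5}\,\frac{d^{5}J}{da^{5}} = \frac{315 \sqrt{\pi}}{32 a^{\frac{11}{2}}}$.

Setting $a = \frac{1}{2}$:
$$I = 315 \sqrt{2} \sqrt{\pi}.$$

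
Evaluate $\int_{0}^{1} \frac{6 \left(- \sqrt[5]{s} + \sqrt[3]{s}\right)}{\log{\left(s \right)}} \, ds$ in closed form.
$\log{\left(\frac{1000000}{531441} \right)}$

Consider the one-parameter family: let $I(a) = \int_{0}^{1} \frac{6 \left(- \sqrt[5]{s} + s^{a}\right)}{\log{\left(s \right)}} \, ds$.

Since $\dfrac{\partial}{\partial a}\,s^{a} = s^{a} \ln s$, the $\ln s$ in the denominator cancels and
$$\frac{dI}{da} = \int_{0}^{1} 6 s^{a} \, ds = 6 \left[\frac{s^{a+1}}{a+1}\right]_0^1 = \frac{6}{a + 1}.$$

Integrating with respect to $a$ gives $I(a) = \log{\left(\frac{15625 \left(a + 1\right)^{6}}{46656} \right)} + C$.

At $a = \frac{1}{5}$ the integrand is identically $0$, so $I(\frac{1}{5}) = 0$. The closed form gives $0$, hence $C = 0$.

Setting $a = \frac{1}{3}$:
$$I = \log{\left(\frac{1000000}{531441} \right)}.$$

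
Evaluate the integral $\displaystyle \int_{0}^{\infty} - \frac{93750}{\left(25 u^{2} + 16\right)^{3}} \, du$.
$- \frac{28125 \pi}{8192}$

Start from the standard arctangent integral
$$J(a) = \int_{0}^{\infty} - \frac{6}{a^{2} + u^{2}} \, du = - \frac{3 \pi}{a}.$$

Differentiating under the integral sign with respect to $a$,
$$\frac{dJ}{da} = \int_{0}^{\infty} \frac{12 a}{\left(a^{2} + u^{2}\right)^{2}} \, du = \frac{3 \pi}{a^{2}},$$
so $\int_{0}^{\infty} - \frac{6}{\left(a^{2} + u^{2}\right)^{2}} \, du = - \frac{3 \pi}{2 a^{3}}$.

Repeating — each differentiation of $1/(u^2+a^2)^j$ produces $-2ja/(u^2+a^2)^{j+1}$ — and dividing through by $-2ja$ at each step yields, after $2$ differentiations in total,
$$\int_{0}^{\infty} - \frac{6}{\left(a^{2} + u^{2}\right)^{3}} \, du = - \frac{9 \pi}{8 a^{5}}.$$

Setting $a = \frac{4}{5}$:
$$I = - \frac{28125 \pi}{8192}.$$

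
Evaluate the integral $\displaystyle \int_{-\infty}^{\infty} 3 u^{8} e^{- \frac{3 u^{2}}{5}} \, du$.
$\frac{21875 \sqrt{15} \sqrt{\pi}}{432}$

Consider the simpler parametrised integral
$$J(a) = \int_{-\infty}^{\infty} 3 e^{- a u^{2}} \, du = \frac{3 \sqrt{\pi}}{\sqrt{a}}.$$

Differentiating under the integral sign brings down a factor of $(-u^2)$:
$$\frac{dJ}{da} = \int_{-\infty}^{\infty} - 3 u^{2} e^{- a u^{2}} \, du = - \frac{3 \sqrt{\pi}}{2 a^{\frac{3}{2}}}.$$

Repeating $4$ times in total — each differentiation brings down another $(-u^2)$ — gives
$$\frac{d^{4}J}{da^{4}} = \int_{-\infty}^{\infty} 3 u^{8} e^{- a u^{2}} \, du = \frac{315 \sqrt{\pi}}{16 a^{\frac{9}{2}}},$$
and the integrand here is exactly the target integrand, so $I = \frac{315 \sqrt{\pi}}{16 a^{\frac{9}{2}}}$.

Setting $a = \frac{3}{5}$:
$$I = \frac{21875 \sqrt{15} \sqrt{\pi}}{432}.$$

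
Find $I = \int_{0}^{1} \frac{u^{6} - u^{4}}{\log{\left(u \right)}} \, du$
$\log{\left(\frac{7}{5} \right)}$

Replace the exponent $6$ by a parameter $a$: let $I(a) = \int_{0}^{1} \frac{- u^{4} + u^{a}}{\log{\left(u \right)}} \, du$.

Since $\dfrac{\partial}{\partial a}\,u^{a} = u^{a} \ln u$, the $\ln u$ in the denominator cancels and
$$\frac{dI}{da} = \int_{0}^{1} u^{a} \, du = \left[\frac{u^{a+1}}{a+1}\right]_0^1 = \frac{1}{a + 1}.$$

Integrating with respect to $a$ gives $I(a) = \log{\left(\frac{a}{5} + \frac{1}{5} \right)} + C$.

At $a = 4$ the integrand is identically $0$, so $I(4) = 0$. The closed form gives $0$, hence $C = 0$.

Setting $a = 6$:
$$I = \log{\left(\frac{7}{5} \right)}.$$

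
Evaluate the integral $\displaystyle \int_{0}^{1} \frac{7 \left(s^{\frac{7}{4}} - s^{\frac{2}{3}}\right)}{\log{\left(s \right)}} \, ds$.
$- \log{\left(\frac{1280000000}{42618442977} \right)}$

Introduce a parameter $a$ in the exponent: let $I(a) = \int_{0}^{1} \frac{7 \left(s^{\frac{7}{4}} - s^{a}\right)}{\log{\left(s \right)}} \, ds$.

Since $\dfrac{\partial}{\partial a}\,s^{a} = s^{a} \ln s$, the $\ln s$ in the denominator cancels and
$$\frac{dI}{da} = \int_{0}^{1} -7 s^{a} \, ds = -7 \left[\frac{s^{a+1}}{a+1}\right]_0^1 = - \frac{7}{a + 1}.$$

Integrating with respect to $a$ gives $I(a) = - \log{\left(\frac{16384 \left(a + 1\right)^{7}}{19487171} \right)} + C$.

At $a = \frac{7}{4}$ the integrand is identically $0$, so $I(\frac{7}{4}) = 0$. The closed form gives $0$, hence $C = 0$.

Setting $a = \frac{2}{3}$:
$$I = - \log{\left(\frac{1280000000}{42618442977} \right)}.$$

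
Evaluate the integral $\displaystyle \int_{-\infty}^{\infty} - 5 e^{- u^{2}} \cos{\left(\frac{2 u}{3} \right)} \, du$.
$- \frac{5 \sqrt{\pi}}{e^{\frac{1}{9}}}$

Define $I(b) = \int_{-\infty}^{\infty} - 5 e^{- u^{2}} \cos{\left(b u \right)} \, du$.

Differentiating under the integral sign,
$$I'(b) = \int_{-\infty}^{\infty} 5 u e^{- u^{2}} \sin{\left(b u \right)} \, du.$$

Integrate $\int_{-\infty}^{\infty} u \sin(b u)\, e^{- u^{2}}\, du$ by parts with $w = \sin(b u)$ and $dv = u\, e^{- u^{2}}\, du$, giving $v = - \frac{e^{- u^{2}}}{2}$. The boundary term vanishes and
$$\int_{-\infty}^{\infty} u \sin(b u)\, e^{- u^{2}}\, du = \frac{b}{2} \int_{-\infty}^{\infty} \cos(b u)\, e^{- u^{2}}\, du,$$
so $I'(b) = - \frac{b}{2}\, I(b)$.

This is a separable first-order ODE; solving with the initial condition $I(0) = \int_{-\infty}^{\infty} - 5 e^{- u^{2}}\,du = - 5 \sqrt{\pi}$ gives
$$I(b) = - 5 \sqrt{\pi} e^{- \frac{b^{2}}{4}}.$$

Setting $b = \frac{2}{3}$:
$$I = - \frac{5 \sqrt{\pi}}{e^{\frac{1}{9}}}.$$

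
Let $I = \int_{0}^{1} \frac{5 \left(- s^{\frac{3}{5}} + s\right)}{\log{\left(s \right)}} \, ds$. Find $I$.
$\log{\left(\frac{3125}{1024} \right)}$

Introduce a parameter $a$ in the exponent: let $I(a) = \int_{0}^{1} \frac{5 \left(- s^{\frac{3}{5}} + s^{a}\right)}{\log{\left(s \right)}} \, ds$.

Since $\dfrac{\partial}{\partial a}\,s^{a} = s^{a} \ln s$, the $\ln s$ in the denominator cancels and
$$\frac{dI}{da} = \int_{0}^{1} 5 s^{a} \, ds = 5 \left[\frac{s^{a+1}}{a+1}\right]_0^1 = \frac{5}{a + 1}.$$

Integrating with respect to $a$ gives $I(a) = \log{\left(\frac{3125 \left(a + 1\right)^{5}}{32768} \right)} + C$.

At $a = \frac{3}{5}$ the integrand is identically $0$, so $I(\frac{3}{5}) = 0$. The closed form gives $0$, hence $C = 0$.

Setting $a = 1$:
$$I = \log{\left(\frac{3125}{1024} \right)}.$$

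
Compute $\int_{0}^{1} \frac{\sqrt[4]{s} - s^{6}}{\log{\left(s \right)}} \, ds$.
$\log{\left(\frac{5}{28} \right)}$

Introduce a parameter $a$ in the exponent: let $I(a) = \int_{0}^{1} \frac{- s^{6} + s^{a}}{\log{\left(s \right)}} \, ds$.

Since $\dfrac{\partial}{\partial a}\,s^{a} = s^{a} \ln s$, the $\ln s$ in the denominator cancels and
$$\frac{dI}{da} = \int_{0}^{1} s^{a} \, ds = \left[\frac{s^{a+1}}{a+1}\right]_0^1 = \frac{1}{a + 1}.$$

Integrating with respect to $a$ gives $I(a) = \log{\left(\frac{a}{7} + \frac{1}{7} \right)} + C$.

At $a = 6$ the integrand is identically $0$, so $I(6) = 0$. The closed form gives $0$, hence $C = 0$.

Setting $a = \frac{1}{4}$:
$$I = \log{\left(\frac{5}{28} \right)}.$$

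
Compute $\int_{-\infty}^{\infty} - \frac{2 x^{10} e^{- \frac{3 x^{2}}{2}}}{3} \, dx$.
$- \frac{70 \sqrt{6} \sqrt{\pi}}{81}$

Start from the elementary integral
$$J(a) = \int_{-\infty}^{\infty} - \frac{2 e^{- a x^{2}}}{3} \, dx = - \frac{2 \sqrt{\pi}}{3 \sqrt{a}}.$$

Differentiating under the integral sign brings down a factor of $(-x^2)$:
$$\frac{dJ}{da} = \int_{-\infty}^{\infty} \frac{2 x^{2} e^{- a x^{2}}}{3} \, dx = \frac{\sqrt{\pi}}{3 a^{\frac{3}{2}}}.$$

Repeating $5$ times in total — each differentiation brings down another $(-x^2)$ — gives
$$\frac{d^{5}J}{da^{5}} = \int_{-\infty}^{\infty} \frac{2 x^{10} e^{- a x^{2}}}{3} \, dx = \frac{315 \sqrt{\pi}}{16 a^{\frac{11}{2}}},$$
and the integrand here is $(-1)^{5}$ times the target integrand, so $I = (-1)^{5}\,\frac{d^{5}J}{da^{5}} = - \frac{315 \sqrt{\pi}}{16 a^{\frac{11}{2}}}$.

Setting $a = \frac{3}{2}$:
$$I = - \frac{70 \sqrt{6} \sqrt{\pi}}{81}.$$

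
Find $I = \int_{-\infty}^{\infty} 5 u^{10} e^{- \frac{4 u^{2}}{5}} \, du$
$\frac{14765625 \sqrt{5} \sqrt{\pi}}{65536}$

Consider the simpler parametrised integral
$$J(a) = \int_{-\infty}^{\infty} 5 e^{- a u^{2}} \, du = \frac{5 \sqrt{\pi}}{\sqrt{a}}.$$

Differentiating under the integral sign brings down a factor of $(-u^2)$:
$$\frac{dJ}{da} = \int_{-\infty}^{\infty} - 5 u^{2} e^{- a u^{2}} \, du = - \frac{5 \sqrt{\pi}}{2 a^{\frac{3}{2}}}.$$

Repeating $5$ times in total — each differentiation brings down another $(-u^2)$ — gives
$$\frac{d^{5}J}{da^{5}} = \int_{-\infty}^{\infty} - 5 u^{10} e^{- a u^{2}} \, du = - \frac{4725 \sqrt{\pi}}{32 a^{\frac{11}{2}}},$$
and the integrand here is $(-1)^{5}$ times the target integrand, so $I = (-1)^{5}\,\frac{d^{5}J}{da^{5}} = \frac{4725 \sqrt{\pi}}{32 a^{\frac{11}{2}}}$.

Setting $a = \frac{4}{5}$:
$$I = \frac{14765625 \sqrt{5} \sqrt{\pi}}{65536}.$$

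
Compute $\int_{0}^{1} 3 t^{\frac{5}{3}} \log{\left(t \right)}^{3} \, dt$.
$- \frac{729}{2048}$

Begin with the known integral
$$J(a) = \int_{0}^{1} 3 t^{a} \, dt = \frac{3}{a + 1}.$$

Differentiating under the integral sign brings down a factor of $\ln t$:
$$\frac{dJ}{da} = \int_{0}^{1} 3 t^{a} \log{\left(t \right)} \, dt = - \frac{3}{\left(a + 1\right)^{2}}.$$

Repeating $3$ times in total — each differentiation brings down another $\ln t$ — gives
$$\frac{d^{3}J}{da^{3}} = \int_{0}^{1} 3 t^{a} \log{\left(t \right)}^{3} \, dt = - \frac{18}{\left(a + 1\right)^{4}},$$
and the integrand here is exactly the target integrand, so $I = - \frac{18}{\left(a + 1\right)^{4}}$.

Setting $a = \frac{5}{3}$:
$$I = - \frac{729}{2048}.$$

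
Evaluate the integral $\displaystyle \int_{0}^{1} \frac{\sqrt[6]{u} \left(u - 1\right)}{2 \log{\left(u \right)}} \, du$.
$- \frac{\log{\left(7 \right)}}{2} + \frac{\log{\left(13 \right)}}{2}$

Replace the exponent $\frac{1}{6}$ by a parameter $a$: let $I(a) = \int_{0}^{1} \frac{u^{\frac{7}{6}} - u^{a}}{2 \log{\left(u \right)}} \, du$.

Since $\dfrac{\partial}{\partial a}\,u^{a} = u^{a} \ln u$, the $\ln u$ in the denominator cancels and
$$\frac{dI}{da} = \int_{0}^{1} - \frac{1}{2} u^{a} \, du = - \frac{1}{2} \left[\frac{u^{a+1}}{a+1}\right]_0^1 = - \frac{1}{2 a + 2}.$$

Integrating with respect to $a$ gives $I(a) = - \frac{\log{\left(a + 1 \right)}}{2} - \frac{\log{\left(6 \right)}}{2} + \frac{\log{\left(13 \right)}}{2} + C$.

At $a = \frac{7}{6}$ the integrand is identically $0$, so $I(\frac{7}{6}) = 0$. The closed form gives $0$, hence $C = 0$.

Setting $a = \frac{1}{6}$:
$$I = - \frac{\log{\left(7 \right)}}{2} + \frac{\log{\left(13 \right)}}{2}.$$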